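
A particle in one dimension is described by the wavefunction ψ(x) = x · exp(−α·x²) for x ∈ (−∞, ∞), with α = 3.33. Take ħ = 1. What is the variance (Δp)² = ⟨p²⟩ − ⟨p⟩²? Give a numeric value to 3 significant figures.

9.99

Compute ⟨p⟩ and ⟨p²⟩ separately; (Δp)² = ⟨p²⟩ − ⟨p⟩².
Expand each integrand as polynomial × e^(−2αx²) and use ∫x^(2j)·e^(−2αx²) dx = (2j−1)!!/(4α)^j · √(π/(2α)), odd powers → 0; here √(π/(2α)) = 0.68681. Differentiate with the product rule, d/dx e^(−αx²) = −2αx·e^(−αx²).
Normalization: ∫|ψ|² dx = 0.051562.
⟨p⟩ = 0.0000 and ⟨p²⟩ = 9.9900.
(Δp)² = 9.9900 − (0.0000)² = 9.9900.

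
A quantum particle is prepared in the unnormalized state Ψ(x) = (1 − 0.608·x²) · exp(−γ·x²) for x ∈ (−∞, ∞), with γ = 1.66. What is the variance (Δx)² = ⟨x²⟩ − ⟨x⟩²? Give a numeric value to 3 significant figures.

Compute ⟨x⟩ and ⟨x²⟩ separately, then (Δx)² = ⟨x²⟩ − ⟨x⟩².
Expand each integrand as polynomial × e^(−2γx²) and use ∫x^(2j)·e^(−2γx²) dx = (2j−1)!!/(4γ)^j · √(π/(2γ)), odd powers → 0; here √(π/(2γ)) = 0.97276.
Normalization: ∫|Ψ|² dx = 0.81908.
⟨x⟩ = 0.0000 and ⟨x²⟩ = 0.10309.
(Δx)² = 0.10309 − (0.0000)² = 0.10309.

0.103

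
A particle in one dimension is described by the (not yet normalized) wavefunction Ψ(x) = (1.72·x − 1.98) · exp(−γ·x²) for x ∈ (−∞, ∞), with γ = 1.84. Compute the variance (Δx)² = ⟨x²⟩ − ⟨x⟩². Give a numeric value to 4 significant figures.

Compute ⟨x⟩ and ⟨x²⟩ separately, then (Δx)² = ⟨x²⟩ − ⟨x⟩².
Expand each integrand as polynomial × e^(−2γx²) and use ∫x^(2j)·e^(−2γx²) dx = (2j−1)!!/(4γ)^j · √(π/(2γ)), odd powers → 0; here √(π/(2γ)) = 0.92396.
Normalization: ∫|Ψ|² dx = 3.9937.
⟨x⟩ = -0.21410 and ⟨x²⟩ = 0.16114.
(Δx)² = 0.16114 − (-0.21410)² = 0.11530.

0.1153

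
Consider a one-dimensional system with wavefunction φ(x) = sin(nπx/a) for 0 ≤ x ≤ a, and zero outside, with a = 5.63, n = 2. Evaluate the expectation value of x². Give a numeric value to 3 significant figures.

⟨x²⟩ = ∫ x²·|φ|² dx / ∫|φ|² dx (integrals over the domain).
With sin²θ = (1 − cos2θ)/2 on 0 ≤ x ≤ a: ∫sin²(nπx/a) dx = a/2, ∫x·sin²(nπx/a) dx = a²/4, ∫x²·sin²(nπx/a) dx = a³·(1/6 − 1/(4n²π²)); higher powers xᵏ the same way, integrating xᵏ·cos(2nπx/a) by parts.
State is unnormalized: ∫|φ|² dx = 2.8150, and ∫φ*·x²·φ dx = 28.612, so ⟨x²⟩ = 28.612 / 2.8150.
⟨x²⟩ = 10.164.

10.2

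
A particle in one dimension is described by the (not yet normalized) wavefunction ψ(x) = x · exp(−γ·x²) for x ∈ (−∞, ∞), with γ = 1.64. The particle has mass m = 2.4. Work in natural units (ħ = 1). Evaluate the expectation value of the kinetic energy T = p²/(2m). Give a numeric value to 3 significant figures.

1.03

T = −(ħ²/2m) d²/dx², so ⟨T⟩ = −(ħ²/2m) ∫ ψ*·ψ'' dx / ∫|ψ|² dx; with m = 2.4.
Expand each integrand as polynomial × e^(−2γx²) and use ∫x^(2j)·e^(−2γx²) dx = (2j−1)!!/(4γ)^j · √(π/(2γ)), odd powers → 0; here √(π/(2γ)) = 0.97867. Differentiate with the product rule, d/dx e^(−γx²) = −2γx·e^(−γx²).
State is unnormalized: ∫|ψ|² dx = 0.14919, and ∫ψ*·(−ħ²/2m · ψ'') dx = 0.15292, so ⟨T⟩ = 0.15292 / 0.14919.
⟨T⟩ = 1.0250.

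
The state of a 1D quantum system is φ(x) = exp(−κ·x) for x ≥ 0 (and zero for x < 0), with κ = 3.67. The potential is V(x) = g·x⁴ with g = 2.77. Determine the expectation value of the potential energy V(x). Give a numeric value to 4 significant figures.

⟨V⟩ = ∫ V(x)·|φ|² dx / ∫|φ|² dx.
Every integrand reduces to terms xʲ·e^(−2κx) on [0, ∞); use ∫₀^∞ xʲ·e^(−2κx) dx = j!/(2κ)^(j+1).
State is unnormalized: ∫|φ|² dx = 0.13624, and ∫φ*·V(x)·φ dx = 0.0031204, so ⟨V⟩ = 0.0031204 / 0.13624.
⟨V⟩ = 0.022904.

0.02290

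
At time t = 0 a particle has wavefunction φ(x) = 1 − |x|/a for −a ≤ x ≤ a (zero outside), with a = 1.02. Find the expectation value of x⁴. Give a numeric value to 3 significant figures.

0.0309

⟨x⁴⟩ = ∫ x⁴·|φ|² dx / ∫|φ|² dx (integrals over the domain).
φ is even, so ∫ over [−a, a] = 2∫₀ᵃ with φ = 1 − x/a there: ∫₀ᵃ (1 − x/a)² dx = a/3, ∫₀ᵃ x²(1 − x/a)² dx = a³/30, ∫₀ᵃ x⁴(1 − x/a)² dx = a⁵/105.
State is unnormalized: ∫|φ|² dx = 0.68000, and ∫φ*·x⁴·φ dx = 0.021030, so ⟨x⁴⟩ = 0.021030 / 0.68000.
⟨x⁴⟩ = 0.030927.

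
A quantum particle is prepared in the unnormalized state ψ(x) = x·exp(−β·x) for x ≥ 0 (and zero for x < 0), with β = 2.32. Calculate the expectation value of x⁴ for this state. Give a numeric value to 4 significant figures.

⟨x⁴⟩ = ∫ x⁴·|ψ|² dx / ∫|ψ|² dx (integrals over the domain).
Every integrand reduces to terms xʲ·e^(−2βx) on [0, ∞); use ∫₀^∞ xʲ·e^(−2βx) dx = j!/(2β)^(j+1).
State is unnormalized: ∫|ψ|² dx = 0.020021, and ∫ψ*·x⁴·ψ dx = 0.015549, so ⟨x⁴⟩ = 0.015549 / 0.020021.
⟨x⁴⟩ = 0.77666.

0.7767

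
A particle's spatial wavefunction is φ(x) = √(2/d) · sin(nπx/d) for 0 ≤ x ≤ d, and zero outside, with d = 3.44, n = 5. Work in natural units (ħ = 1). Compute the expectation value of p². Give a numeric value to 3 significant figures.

20.9

p² φ = −ħ² d²φ/dx²; ⟨p²⟩ = −ħ² ∫ φ*·φ'' dx.
d/dx sin(nπx/d) = (nπ/d)·cos(nπx/d) and d²/dx² sin(nπx/d) = −(nπ/d)²·sin(nπx/d); on 0 ≤ x ≤ d, ∫sin²(nπx/d) dx = d/2 and ∫sin(nπx/d)·cos(nπx/d) dx = 0.
⟨p²⟩ = 20.851.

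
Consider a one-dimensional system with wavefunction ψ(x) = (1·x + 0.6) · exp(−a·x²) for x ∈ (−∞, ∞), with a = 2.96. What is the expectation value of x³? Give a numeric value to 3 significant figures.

0.0578

⟨x³⟩ = ∫ x³·|ψ|² dx / ∫|ψ|² dx (integrals over the domain).
Expand each integrand as polynomial × e^(−2ax²) and use ∫x^(2j)·e^(−2ax²) dx = (2j−1)!!/(4a)^j · √(π/(2a)), odd powers → 0; here √(π/(2a)) = 0.72847.
State is unnormalized: ∫|ψ|² dx = 0.32378, and ∫ψ*·x³·ψ dx = 0.018707, so ⟨x³⟩ = 0.018707 / 0.32378.
⟨x³⟩ = 0.057779.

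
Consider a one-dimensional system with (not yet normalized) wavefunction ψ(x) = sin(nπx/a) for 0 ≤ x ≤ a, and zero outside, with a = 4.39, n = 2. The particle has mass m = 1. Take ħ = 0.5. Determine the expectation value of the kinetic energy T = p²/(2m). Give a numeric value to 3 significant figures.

0.256

T = −(ħ²/2m) d²/dx², so ⟨T⟩ = −(ħ²/2m) ∫ ψ*·ψ'' dx / ∫|ψ|² dx; with m = 1.
d/dx sin(nπx/a) = (nπ/a)·cos(nπx/a) and d²/dx² sin(nπx/a) = −(nπ/a)²·sin(nπx/a); on 0 ≤ x ≤ a, ∫sin²(nπx/a) dx = a/2 and ∫sin(nπx/a)·cos(nπx/a) dx = 0.
State is unnormalized: ∫|ψ|² dx = 2.1950, and ∫ψ*·(−ħ²/2m · ψ'') dx = 0.56205, so ⟨T⟩ = 0.56205 / 2.1950.
⟨T⟩ = 0.25606.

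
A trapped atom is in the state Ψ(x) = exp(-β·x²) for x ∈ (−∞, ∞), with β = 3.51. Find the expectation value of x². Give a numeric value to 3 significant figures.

⟨x²⟩ = ∫ x²·|Ψ|² dx / ∫|Ψ|² dx (integrals over the domain).
Gaussian moments: ∫x^(2j)·e^(−2βx²) dx = (2j−1)!!/(4β)^j · √(π/(2β)), odd powers integrate to 0; here √(π/(2β)) = 0.66897.
State is unnormalized: ∫|Ψ|² dx = 0.66897, and ∫Ψ*·x²·Ψ dx = 0.047647, so ⟨x²⟩ = 0.047647 / 0.66897.
⟨x²⟩ = 0.071225.

0.0712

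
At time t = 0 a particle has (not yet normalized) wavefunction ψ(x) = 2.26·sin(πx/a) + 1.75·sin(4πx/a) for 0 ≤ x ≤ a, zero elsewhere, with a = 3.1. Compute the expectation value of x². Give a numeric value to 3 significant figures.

⟨x²⟩ = ∫ x²·|ψ|² dx / ∫|ψ|² dx (integrals over the domain).
On 0 ≤ x ≤ a (j ≠ l): ∫sin²(jπx/a) dx = a/2, ∫sin(jπx/a)·sin(lπx/a) dx = 0; diagonal moments ∫x·sin²(jπx/a) dx = a²/4, ∫x²·sin²(jπx/a) dx = a³·(1/6 − 1/(4j²π²)); cross terms ∫x·sin(jπx/a)·sin(lπx/a) dx = 0 for j + l even and −4jla²/(π²(j² − l²)²) for j + l odd, ∫x²·sin(jπx/a)·sin(lπx/a) dx = (−1)^(j+l)·4jla³/(π²(j² − l²)²); higher powers the same way via product-to-sum and parts.
State is unnormalized: ∫|ψ|² dx = 12.664, and ∫ψ*·x²·ψ dx = 34.869, so ⟨x²⟩ = 34.869 / 12.664.
⟨x²⟩ = 2.7535.

2.75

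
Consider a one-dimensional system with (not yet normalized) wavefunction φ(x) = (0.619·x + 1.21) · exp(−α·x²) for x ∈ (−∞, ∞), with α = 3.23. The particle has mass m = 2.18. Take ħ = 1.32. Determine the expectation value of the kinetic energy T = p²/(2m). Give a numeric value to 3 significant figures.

T = −(ħ²/2m) d²/dx², so ⟨T⟩ = −(ħ²/2m) ∫ φ*·φ'' dx / ∫|φ|² dx; with m = 2.18.
Expand each integrand as polynomial × e^(−2αx²) and use ∫x^(2j)·e^(−2αx²) dx = (2j−1)!!/(4α)^j · √(π/(2α)), odd powers → 0; here √(π/(2α)) = 0.69736. Differentiate with the product rule, d/dx e^(−αx²) = −2αx·e^(−αx²).
State is unnormalized: ∫|φ|² dx = 1.0417, and ∫φ*·(−ħ²/2m · φ'') dx = 1.3980, so ⟨T⟩ = 1.3980 / 1.0417.
⟨T⟩ = 1.3421.

1.34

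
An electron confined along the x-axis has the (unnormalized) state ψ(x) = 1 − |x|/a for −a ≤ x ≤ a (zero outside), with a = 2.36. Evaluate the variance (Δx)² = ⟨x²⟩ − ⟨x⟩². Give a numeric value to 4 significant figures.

Compute ⟨x⟩ and ⟨x²⟩ separately, then (Δx)² = ⟨x²⟩ − ⟨x⟩².
ψ is even, so ∫ over [−a, a] = 2∫₀ᵃ with ψ = 1 − x/a there: ∫₀ᵃ (1 − x/a)² dx = a/3, ∫₀ᵃ x²(1 − x/a)² dx = a³/30, ∫₀ᵃ x⁴(1 − x/a)² dx = a⁵/105.
Normalization: ∫|ψ|² dx = 1.5733.
⟨x⟩ = 0.0000 and ⟨x²⟩ = 0.55696.
(Δx)² = 0.55696 − (0.0000)² = 0.55696.

0.5570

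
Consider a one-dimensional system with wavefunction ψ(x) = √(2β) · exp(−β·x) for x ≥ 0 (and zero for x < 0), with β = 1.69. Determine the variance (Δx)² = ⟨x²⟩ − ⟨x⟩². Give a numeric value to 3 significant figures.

Compute ⟨x⟩ and ⟨x²⟩ separately, then (Δx)² = ⟨x²⟩ − ⟨x⟩².
Every integrand reduces to terms xʲ·e^(−2βx) on [0, ∞); use ∫₀^∞ xʲ·e^(−2βx) dx = j!/(2β)^(j+1).
⟨x⟩ = 0.29586 and ⟨x²⟩ = 0.17506.
(Δx)² = 0.17506 − (0.29586)² = 0.087532.

0.0875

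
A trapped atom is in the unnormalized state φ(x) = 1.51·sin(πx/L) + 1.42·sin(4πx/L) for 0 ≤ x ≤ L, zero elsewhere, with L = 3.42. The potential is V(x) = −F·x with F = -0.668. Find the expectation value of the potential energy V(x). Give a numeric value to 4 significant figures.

⟨V⟩ = ∫ V(x)·|φ|² dx / ∫|φ|² dx.
On 0 ≤ x ≤ L (j ≠ l): ∫sin²(jπx/L) dx = L/2, ∫sin(jπx/L)·sin(lπx/L) dx = 0; diagonal moments ∫x·sin²(jπx/L) dx = L²/4, ∫x²·sin²(jπx/L) dx = L³·(1/6 − 1/(4j²π²)); cross terms ∫x·sin(jπx/L)·sin(lπx/L) dx = 0 for j + l even and −4jlL²/(π²(j² − l²)²) for j + l odd, ∫x²·sin(jπx/L)·sin(lπx/L) dx = (−1)^(j+l)·4jlL³/(π²(j² − l²)²); higher powers the same way via product-to-sum and parts.
State is unnormalized: ∫|φ|² dx = 7.3470, and ∫φ*·V(x)·φ dx = 8.1509, so ⟨V⟩ = 8.1509 / 7.3470.
⟨V⟩ = 1.1094.

1.109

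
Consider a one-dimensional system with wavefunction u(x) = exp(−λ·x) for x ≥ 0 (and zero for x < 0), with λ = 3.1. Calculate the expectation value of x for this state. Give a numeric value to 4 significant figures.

⟨x⟩ = ∫ x·|u|² dx / ∫|u|² dx (integrals over the domain).
Every integrand reduces to terms xʲ·e^(−2λx) on [0, ∞); use ∫₀^∞ xʲ·e^(−2λx) dx = j!/(2λ)^(j+1).
State is unnormalized: ∫|u|² dx = 0.16129, and ∫u*·x·u dx = 0.026015, so ⟨x⟩ = 0.026015 / 0.16129.
⟨x⟩ = 0.16129.

0.1613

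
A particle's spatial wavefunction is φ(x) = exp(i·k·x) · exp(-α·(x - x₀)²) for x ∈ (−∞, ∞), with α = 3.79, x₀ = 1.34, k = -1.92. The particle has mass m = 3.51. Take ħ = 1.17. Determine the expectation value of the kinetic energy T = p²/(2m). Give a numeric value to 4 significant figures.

T = −(ħ²/2m) d²/dx², so ⟨T⟩ = −(ħ²/2m) ∫ φ*·φ'' dx / ∫|φ|² dx; with m = 3.51.
Gaussian moments (u = x − x₀): ∫u^(2j)·e^(−2αu²) du = (2j−1)!!/(4α)^j · √(π/(2α)), odd powers integrate to 0; here √(π/(2α)) = 0.64378. Derivatives: φ′ = (ik − 2αu)·φ, φ″ = ((ik − 2αu)² − 2α)·φ; the odd-in-u pieces drop out.
State is unnormalized: ∫|φ|² dx = 0.64378, and ∫φ*·(−ħ²/2m · φ'') dx = 0.93857, so ⟨T⟩ = 0.93857 / 0.64378.
⟨T⟩ = 1.4579.

1.458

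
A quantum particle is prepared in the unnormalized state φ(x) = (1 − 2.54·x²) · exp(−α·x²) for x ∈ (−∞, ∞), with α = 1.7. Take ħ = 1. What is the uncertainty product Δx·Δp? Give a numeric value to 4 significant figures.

Δx = √(⟨x²⟩−⟨x⟩²), Δp = √(⟨p²⟩−⟨p⟩²).
Expand each integrand as polynomial × e^(−2αx²) and use ∫x^(2j)·e^(−2αx²) dx = (2j−1)!!/(4α)^j · √(π/(2α)), odd powers → 0; here √(π/(2α)) = 0.96125. Differentiate with the product rule, d/dx e^(−αx²) = −2αx·e^(−αx²).
Normalization: ∫|φ|² dx = 0.64549.
⟨x⟩ = 0.0000, ⟨x²⟩ = 0.18652 ⇒ Δx = 0.43187.
⟨p⟩ = 0.0000, ⟨p²⟩ = 6.8954 ⇒ Δp = 2.6259.
Δx·Δp = 1.1341.

1.134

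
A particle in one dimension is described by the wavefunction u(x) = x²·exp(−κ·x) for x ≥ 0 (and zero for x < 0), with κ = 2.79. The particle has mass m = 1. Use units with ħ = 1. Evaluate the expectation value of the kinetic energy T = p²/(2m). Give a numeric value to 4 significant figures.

T = −(ħ²/2m) d²/dx², so ⟨T⟩ = −(ħ²/2m) ∫ u*·u'' dx / ∫|u|² dx; with m = 1.
Differentiate x²·exp(−κ·x) with the product rule; every integrand then reduces to terms xʲ·e^(−2κx) on [0, ∞), with ∫₀^∞ xʲ·e^(−2κx) dx = j!/(2κ)^(j+1).
State is unnormalized: ∫|u|² dx = 0.0044365, and ∫u*·(−ħ²/2m · u'') dx = 0.0057557, so ⟨T⟩ = 0.0057557 / 0.0044365.
⟨T⟩ = 1.2974.

1.297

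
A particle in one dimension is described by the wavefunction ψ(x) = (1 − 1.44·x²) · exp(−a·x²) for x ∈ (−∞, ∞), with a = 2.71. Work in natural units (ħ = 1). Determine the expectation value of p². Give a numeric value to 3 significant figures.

p² ψ = −ħ² d²ψ/dx²; ⟨p²⟩ = −ħ² ∫ ψ*·ψ'' dx / ∫|ψ|² dx.
Expand each integrand as polynomial × e^(−2ax²) and use ∫x^(2j)·e^(−2ax²) dx = (2j−1)!!/(4a)^j · √(π/(2a)), odd powers → 0; here √(π/(2a)) = 0.76133. Differentiate with the product rule, d/dx e^(−ax²) = −2ax·e^(−ax²).
State is unnormalized: ∫|ψ|² dx = 0.59937, and ∫ψ*·(−ħ² ψ'') dx = 2.8662, so ⟨p²⟩ = 2.8662 / 0.59937.
⟨p²⟩ = 4.7821.

4.78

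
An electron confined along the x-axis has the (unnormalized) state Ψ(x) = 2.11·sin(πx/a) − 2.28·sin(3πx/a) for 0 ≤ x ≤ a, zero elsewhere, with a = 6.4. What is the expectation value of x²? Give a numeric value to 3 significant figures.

⟨x²⟩ = ∫ x²·|Ψ|² dx / ∫|Ψ|² dx (integrals over the domain).
On 0 ≤ x ≤ a (j ≠ l): ∫sin²(jπx/a) dx = a/2, ∫sin(jπx/a)·sin(lπx/a) dx = 0; diagonal moments ∫x·sin²(jπx/a) dx = a²/4, ∫x²·sin²(jπx/a) dx = a³·(1/6 − 1/(4j²π²)); cross terms ∫x·sin(jπx/a)·sin(lπx/a) dx = 0 for j + l even and −4jla²/(π²(j² − l²)²) for j + l odd, ∫x²·sin(jπx/a)·sin(lπx/a) dx = (−1)^(j+l)·4jla³/(π²(j² − l²)²); higher powers the same way via product-to-sum and parts.
State is unnormalized: ∫|Ψ|² dx = 30.882, and ∫Ψ*·x²·Ψ dx = 340.32, so ⟨x²⟩ = 340.32 / 30.882.
⟨x²⟩ = 11.020.

11.0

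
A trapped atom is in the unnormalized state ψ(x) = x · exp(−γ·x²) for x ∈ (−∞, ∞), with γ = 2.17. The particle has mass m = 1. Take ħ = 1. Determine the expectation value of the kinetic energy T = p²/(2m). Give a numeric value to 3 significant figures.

T = −(ħ²/2m) d²/dx², so ⟨T⟩ = −(ħ²/2m) ∫ ψ*·ψ'' dx / ∫|ψ|² dx; with m = 1.
Expand each integrand as polynomial × e^(−2γx²) and use ∫x^(2j)·e^(−2γx²) dx = (2j−1)!!/(4γ)^j · √(π/(2γ)), odd powers → 0; here √(π/(2γ)) = 0.85081. Differentiate with the product rule, d/dx e^(−γx²) = −2γx·e^(−γx²).
State is unnormalized: ∫|ψ|² dx = 0.098019, and ∫ψ*·(−ħ²/2m · ψ'') dx = 0.31905, so ⟨T⟩ = 0.31905 / 0.098019.
⟨T⟩ = 3.2550.

3.26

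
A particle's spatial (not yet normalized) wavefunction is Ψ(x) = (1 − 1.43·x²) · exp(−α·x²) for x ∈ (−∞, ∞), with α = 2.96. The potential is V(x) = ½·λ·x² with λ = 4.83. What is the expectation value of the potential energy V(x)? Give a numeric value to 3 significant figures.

0.126

⟨V⟩ = ∫ V(x)·|Ψ|² dx / ∫|Ψ|² dx.
Expand each integrand as polynomial × e^(−2αx²) and use ∫x^(2j)·e^(−2αx²) dx = (2j−1)!!/(4α)^j · √(π/(2α)), odd powers → 0; here √(π/(2α)) = 0.72847.
State is unnormalized: ∫|Ψ|² dx = 0.58439, and ∫Ψ*·V(x)·Ψ dx = 0.073423, so ⟨V⟩ = 0.073423 / 0.58439.
⟨V⟩ = 0.12564.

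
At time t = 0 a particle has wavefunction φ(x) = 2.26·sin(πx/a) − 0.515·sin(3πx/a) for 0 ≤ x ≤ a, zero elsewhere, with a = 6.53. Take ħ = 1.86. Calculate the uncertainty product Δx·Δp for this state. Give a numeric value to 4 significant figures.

Δx = √(⟨x²⟩−⟨x⟩²), Δp = √(⟨p²⟩−⟨p⟩²).
On 0 ≤ x ≤ a (j ≠ l): ∫sin²(jπx/a) dx = a/2, ∫sin(jπx/a)·sin(lπx/a) dx = 0; diagonal moments ∫x·sin²(jπx/a) dx = a²/4, ∫x²·sin²(jπx/a) dx = a³·(1/6 − 1/(4j²π²)); cross terms ∫x·sin(jπx/a)·sin(lπx/a) dx = 0 for j + l even and −4jla²/(π²(j² − l²)²) for j + l odd, ∫x²·sin(jπx/a)·sin(lπx/a) dx = (−1)^(j+l)·4jla³/(π²(j² − l²)²); higher powers the same way via product-to-sum and parts. d²/dx² sin(jπx/a) = −(jπ/a)²·sin(jπx/a); on 0 ≤ x ≤ a, ∫sin²(jπx/a) dx = a/2 and ∫sin(jπx/a)·sin(lπx/a) dx = 0 for j ≠ l, so only diagonal terms survive in ∫|φ|² and ∫φ·φ″; ∫φ·φ′ dx = [φ²/2] between the walls = 0.
Normalization: ∫|φ|² dx = 17.542.
⟨x⟩ = 3.2650, ⟨x²⟩ = 11.446 ⇒ Δx = 0.88659.
⟨p⟩ = 0.0000, ⟨p²⟩ = 1.1170 ⇒ Δp = 1.0569.
Δx·Δp = 0.93701.

0.9370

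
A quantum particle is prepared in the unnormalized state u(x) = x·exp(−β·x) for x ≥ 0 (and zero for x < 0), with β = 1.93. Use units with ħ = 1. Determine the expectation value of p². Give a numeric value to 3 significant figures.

3.72

p² u = −ħ² d²u/dx²; ⟨p²⟩ = −ħ² ∫ u*·u'' dx / ∫|u|² dx.
Differentiate x·exp(−β·x) with the product rule; every integrand then reduces to terms xʲ·e^(−2βx) on [0, ∞), with ∫₀^∞ xʲ·e^(−2βx) dx = j!/(2β)^(j+1).
State is unnormalized: ∫|u|² dx = 0.034775, and ∫u*·(−ħ² u'') dx = 0.12953, so ⟨p²⟩ = 0.12953 / 0.034775.
⟨p²⟩ = 3.7249.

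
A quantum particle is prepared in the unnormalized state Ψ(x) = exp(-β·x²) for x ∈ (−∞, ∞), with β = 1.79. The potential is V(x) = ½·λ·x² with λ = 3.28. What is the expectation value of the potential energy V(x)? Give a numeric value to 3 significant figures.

0.229

⟨V⟩ = ∫ V(x)·|Ψ|² dx / ∫|Ψ|² dx.
Gaussian moments: ∫x^(2j)·e^(−2βx²) dx = (2j−1)!!/(4β)^j · √(π/(2β)), odd powers integrate to 0; here √(π/(2β)) = 0.93677.
State is unnormalized: ∫|Ψ|² dx = 0.93677, and ∫Ψ*·V(x)·Ψ dx = 0.21457, so ⟨V⟩ = 0.21457 / 0.93677.
⟨V⟩ = 0.22905.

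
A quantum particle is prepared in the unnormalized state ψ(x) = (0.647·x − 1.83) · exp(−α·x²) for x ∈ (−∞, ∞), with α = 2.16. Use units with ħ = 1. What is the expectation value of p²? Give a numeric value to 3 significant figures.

p² ψ = −ħ² d²ψ/dx²; ⟨p²⟩ = −ħ² ∫ ψ*·ψ'' dx / ∫|ψ|² dx.
Expand each integrand as polynomial × e^(−2αx²) and use ∫x^(2j)·e^(−2αx²) dx = (2j−1)!!/(4α)^j · √(π/(2α)), odd powers → 0; here √(π/(2α)) = 0.85277. Differentiate with the product rule, d/dx e^(−αx²) = −2αx·e^(−αx²).
State is unnormalized: ∫|ψ|² dx = 2.8972, and ∫ψ*·(−ħ² ψ'') dx = 6.4364, so ⟨p²⟩ = 6.4364 / 2.8972.
⟨p²⟩ = 2.2216.

2.22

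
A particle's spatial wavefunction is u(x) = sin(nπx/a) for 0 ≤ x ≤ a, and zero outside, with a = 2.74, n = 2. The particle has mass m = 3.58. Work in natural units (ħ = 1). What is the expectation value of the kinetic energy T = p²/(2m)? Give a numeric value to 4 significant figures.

T = −(ħ²/2m) d²/dx², so ⟨T⟩ = −(ħ²/2m) ∫ u*·u'' dx / ∫|u|² dx; with m = 3.58.
d/dx sin(nπx/a) = (nπ/a)·cos(nπx/a) and d²/dx² sin(nπx/a) = −(nπ/a)²·sin(nπx/a); on 0 ≤ x ≤ a, ∫sin²(nπx/a) dx = a/2 and ∫sin(nπx/a)·cos(nπx/a) dx = 0.
State is unnormalized: ∫|u|² dx = 1.3700, and ∫u*·(−ħ²/2m · u'') dx = 1.0062, so ⟨T⟩ = 1.0062 / 1.3700.
⟨T⟩ = 0.73442.

0.7344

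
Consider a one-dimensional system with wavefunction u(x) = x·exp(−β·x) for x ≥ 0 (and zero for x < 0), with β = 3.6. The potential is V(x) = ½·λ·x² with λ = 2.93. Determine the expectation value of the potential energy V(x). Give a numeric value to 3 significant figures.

0.339

⟨V⟩ = ∫ V(x)·|u|² dx / ∫|u|² dx.
Every integrand reduces to terms xʲ·e^(−2βx) on [0, ∞); use ∫₀^∞ xʲ·e^(−2βx) dx = j!/(2β)^(j+1).
State is unnormalized: ∫|u|² dx = 0.0053584, and ∫u*·V(x)·u dx = 0.0018171, so ⟨V⟩ = 0.0018171 / 0.0053584.
⟨V⟩ = 0.33912.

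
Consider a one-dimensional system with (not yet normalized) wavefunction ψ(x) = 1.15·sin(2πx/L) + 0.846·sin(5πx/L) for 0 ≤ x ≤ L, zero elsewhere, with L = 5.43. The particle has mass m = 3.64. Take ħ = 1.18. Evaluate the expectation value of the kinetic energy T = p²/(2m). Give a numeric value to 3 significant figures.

T = −(ħ²/2m) d²/dx², so ⟨T⟩ = −(ħ²/2m) ∫ ψ*·ψ'' dx / ∫|ψ|² dx; with m = 3.64.
d²/dx² sin(jπx/L) = −(jπ/L)²·sin(jπx/L); on 0 ≤ x ≤ L, ∫sin²(jπx/L) dx = L/2 and ∫sin(jπx/L)·sin(lπx/L) dx = 0 for j ≠ l, so only diagonal terms survive in ∫|ψ|² and ∫ψ·ψ″; ∫ψ·ψ′ dx = [ψ²/2] between the walls = 0.
State is unnormalized: ∫|ψ|² dx = 5.5338, and ∫ψ*·(−ħ²/2m · ψ'') dx = 4.0297, so ⟨T⟩ = 4.0297 / 5.5338.
⟨T⟩ = 0.72820.

0.728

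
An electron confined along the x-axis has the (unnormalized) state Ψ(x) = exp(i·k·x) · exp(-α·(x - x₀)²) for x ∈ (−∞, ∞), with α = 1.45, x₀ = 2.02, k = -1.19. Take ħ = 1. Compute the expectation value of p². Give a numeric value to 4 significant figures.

2.866

p² Ψ = −ħ² d²Ψ/dx²; ⟨p²⟩ = −ħ² ∫ Ψ*·Ψ'' dx / ∫|Ψ|² dx.
Gaussian moments (u = x − x₀): ∫u^(2j)·e^(−2αu²) du = (2j−1)!!/(4α)^j · √(π/(2α)), odd powers integrate to 0; here √(π/(2α)) = 1.0408. Derivatives: Ψ′ = (ik − 2αu)·Ψ, Ψ″ = ((ik − 2αu)² − 2α)·Ψ; the odd-in-u pieces drop out.
State is unnormalized: ∫|Ψ|² dx = 1.0408, and ∫Ψ*·(−ħ² Ψ'') dx = 2.9831, so ⟨p²⟩ = 2.9831 / 1.0408.
⟨p²⟩ = 2.8661.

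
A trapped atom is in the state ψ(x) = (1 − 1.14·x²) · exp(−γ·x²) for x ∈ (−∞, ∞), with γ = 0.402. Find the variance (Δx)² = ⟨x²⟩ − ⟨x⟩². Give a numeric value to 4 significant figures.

2.445

Compute ⟨x⟩ and ⟨x²⟩ separately, then (Δx)² = ⟨x²⟩ − ⟨x⟩².
Expand each integrand as polynomial × e^(−2γx²) and use ∫x^(2j)·e^(−2γx²) dx = (2j−1)!!/(4γ)^j · √(π/(2γ)), odd powers → 0; here √(π/(2γ)) = 1.9767.
Normalization: ∫|ψ|² dx = 2.1545.
⟨x⟩ = 0.0000 and ⟨x²⟩ = 2.4452.
(Δx)² = 2.4452 − (0.0000)² = 2.4452.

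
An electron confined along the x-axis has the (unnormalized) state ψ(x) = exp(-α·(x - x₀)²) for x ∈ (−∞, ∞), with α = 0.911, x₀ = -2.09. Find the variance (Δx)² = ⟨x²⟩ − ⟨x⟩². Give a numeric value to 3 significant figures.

0.274

Compute ⟨x⟩ and ⟨x²⟩ separately, then (Δx)² = ⟨x²⟩ − ⟨x⟩².
Gaussian moments (u = x − x₀): ∫u^(2j)·e^(−2αu²) du = (2j−1)!!/(4α)^j · √(π/(2α)), odd powers integrate to 0; here √(π/(2α)) = 1.3131.
Normalization: ∫|ψ|² dx = 1.3131.
⟨x⟩ = -2.0900 and ⟨x²⟩ = 4.6425.
(Δx)² = 4.6425 − (-2.0900)² = 0.27442.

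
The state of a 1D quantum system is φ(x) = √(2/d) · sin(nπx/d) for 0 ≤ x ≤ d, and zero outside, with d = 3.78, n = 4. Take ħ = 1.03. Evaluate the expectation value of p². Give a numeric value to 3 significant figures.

p² φ = −ħ² d²φ/dx²; ⟨p²⟩ = −ħ² ∫ φ*·φ'' dx.
d/dx sin(nπx/d) = (nπ/d)·cos(nπx/d) and d²/dx² sin(nπx/d) = −(nπ/d)²·sin(nπx/d); on 0 ≤ x ≤ d, ∫sin²(nπx/d) dx = d/2 and ∫sin(nπx/d)·cos(nπx/d) dx = 0.
⟨p²⟩ = 11.725.

11.7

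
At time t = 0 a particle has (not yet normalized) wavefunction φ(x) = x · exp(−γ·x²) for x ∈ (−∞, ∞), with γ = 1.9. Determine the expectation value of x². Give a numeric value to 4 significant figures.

⟨x²⟩ = ∫ x²·|φ|² dx / ∫|φ|² dx (integrals over the domain).
Expand each integrand as polynomial × e^(−2γx²) and use ∫x^(2j)·e^(−2γx²) dx = (2j−1)!!/(4γ)^j · √(π/(2γ)), odd powers → 0; here √(π/(2γ)) = 0.90925.
State is unnormalized: ∫|φ|² dx = 0.11964, and ∫φ*·x²·φ dx = 0.047226, so ⟨x²⟩ = 0.047226 / 0.11964.
⟨x²⟩ = 0.39474.

0.3947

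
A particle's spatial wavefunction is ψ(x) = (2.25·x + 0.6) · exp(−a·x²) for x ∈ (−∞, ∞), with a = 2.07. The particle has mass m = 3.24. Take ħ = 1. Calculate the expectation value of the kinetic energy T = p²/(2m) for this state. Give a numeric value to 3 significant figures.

0.722

T = −(ħ²/2m) d²/dx², so ⟨T⟩ = −(ħ²/2m) ∫ ψ*·ψ'' dx / ∫|ψ|² dx; with m = 3.24.
Expand each integrand as polynomial × e^(−2ax²) and use ∫x^(2j)·e^(−2ax²) dx = (2j−1)!!/(4a)^j · √(π/(2a)), odd powers → 0; here √(π/(2a)) = 0.87111. Differentiate with the product rule, d/dx e^(−ax²) = −2ax·e^(−ax²).
State is unnormalized: ∫|ψ|² dx = 0.84621, and ∫ψ*·(−ħ²/2m · ψ'') dx = 0.61060, so ⟨T⟩ = 0.61060 / 0.84621.
⟨T⟩ = 0.72156.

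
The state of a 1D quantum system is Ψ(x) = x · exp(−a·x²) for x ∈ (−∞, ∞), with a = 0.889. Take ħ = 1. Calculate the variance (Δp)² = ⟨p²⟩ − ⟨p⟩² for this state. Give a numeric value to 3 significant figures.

Compute ⟨p⟩ and ⟨p²⟩ separately; (Δp)² = ⟨p²⟩ − ⟨p⟩².
Expand each integrand as polynomial × e^(−2ax²) and use ∫x^(2j)·e^(−2ax²) dx = (2j−1)!!/(4a)^j · √(π/(2a)), odd powers → 0; here √(π/(2a)) = 1.3293. Differentiate with the product rule, d/dx e^(−ax²) = −2ax·e^(−ax²).
Normalization: ∫|Ψ|² dx = 0.37381.
⟨p⟩ = 0.0000 and ⟨p²⟩ = 2.6670.
(Δp)² = 2.6670 − (0.0000)² = 2.6670.

2.67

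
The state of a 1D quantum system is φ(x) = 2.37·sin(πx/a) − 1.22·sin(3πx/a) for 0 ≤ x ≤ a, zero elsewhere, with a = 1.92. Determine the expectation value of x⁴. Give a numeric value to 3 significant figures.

1.08

⟨x⁴⟩ = ∫ x⁴·|φ|² dx / ∫|φ|² dx (integrals over the domain).
On 0 ≤ x ≤ a (j ≠ l): ∫sin²(jπx/a) dx = a/2, ∫sin(jπx/a)·sin(lπx/a) dx = 0; diagonal moments ∫x·sin²(jπx/a) dx = a²/4, ∫x²·sin²(jπx/a) dx = a³·(1/6 − 1/(4j²π²)); cross terms ∫x·sin(jπx/a)·sin(lπx/a) dx = 0 for j + l even and −4jla²/(π²(j² − l²)²) for j + l odd, ∫x²·sin(jπx/a)·sin(lπx/a) dx = (−1)^(j+l)·4jla³/(π²(j² − l²)²); higher powers the same way via product-to-sum and parts.
State is unnormalized: ∫|φ|² dx = 6.8211, and ∫φ*·x⁴·φ dx = 7.3842, so ⟨x⁴⟩ = 7.3842 / 6.8211.
⟨x⁴⟩ = 1.0826.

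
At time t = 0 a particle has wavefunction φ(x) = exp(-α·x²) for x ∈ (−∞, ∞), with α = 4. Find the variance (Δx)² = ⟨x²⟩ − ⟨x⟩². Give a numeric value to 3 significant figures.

0.0625

Compute ⟨x⟩ and ⟨x²⟩ separately, then (Δx)² = ⟨x²⟩ − ⟨x⟩².
Gaussian moments: ∫x^(2j)·e^(−2αx²) dx = (2j−1)!!/(4α)^j · √(π/(2α)), odd powers integrate to 0; here √(π/(2α)) = 0.62666.
Normalization: ∫|φ|² dx = 0.62666.
⟨x⟩ = 0.0000 and ⟨x²⟩ = 0.062500.
(Δx)² = 0.062500 − (0.0000)² = 0.062500.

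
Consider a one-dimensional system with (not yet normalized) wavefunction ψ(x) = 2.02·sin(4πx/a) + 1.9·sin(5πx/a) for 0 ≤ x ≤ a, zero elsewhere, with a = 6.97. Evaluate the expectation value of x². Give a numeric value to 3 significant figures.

6.36

⟨x²⟩ = ∫ x²·|ψ|² dx / ∫|ψ|² dx (integrals over the domain).
On 0 ≤ x ≤ a (j ≠ l): ∫sin²(jπx/a) dx = a/2, ∫sin(jπx/a)·sin(lπx/a) dx = 0; diagonal moments ∫x·sin²(jπx/a) dx = a²/4, ∫x²·sin²(jπx/a) dx = a³·(1/6 − 1/(4j²π²)); cross terms ∫x·sin(jπx/a)·sin(lπx/a) dx = 0 for j + l even and −4jla²/(π²(j² − l²)²) for j + l odd, ∫x²·sin(jπx/a)·sin(lπx/a) dx = (−1)^(j+l)·4jla³/(π²(j² − l²)²); higher powers the same way via product-to-sum and parts.
State is unnormalized: ∫|ψ|² dx = 26.801, and ∫ψ*·x²·ψ dx = 170.48, so ⟨x²⟩ = 170.48 / 26.801.
⟨x²⟩ = 6.3610.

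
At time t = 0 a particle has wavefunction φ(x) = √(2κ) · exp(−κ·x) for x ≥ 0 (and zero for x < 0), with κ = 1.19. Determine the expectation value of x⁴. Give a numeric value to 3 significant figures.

⟨x⁴⟩ = ∫ x⁴·|φ|² dx (integrals over the domain).
Every integrand reduces to terms xʲ·e^(−2κx) on [0, ∞); use ∫₀^∞ xʲ·e^(−2κx) dx = j!/(2κ)^(j+1).
⟨x⁴⟩ = 0.74800.

0.748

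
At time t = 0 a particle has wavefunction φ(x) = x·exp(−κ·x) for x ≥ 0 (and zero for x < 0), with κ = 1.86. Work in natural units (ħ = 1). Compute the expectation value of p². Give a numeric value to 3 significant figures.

p² φ = −ħ² d²φ/dx²; ⟨p²⟩ = −ħ² ∫ φ*·φ'' dx / ∫|φ|² dx.
Differentiate x·exp(−κ·x) with the product rule; every integrand then reduces to terms xʲ·e^(−2κx) on [0, ∞), with ∫₀^∞ xʲ·e^(−2κx) dx = j!/(2κ)^(j+1).
State is unnormalized: ∫|φ|² dx = 0.038851, and ∫φ*·(−ħ² φ'') dx = 0.13441, so ⟨p²⟩ = 0.13441 / 0.038851.
⟨p²⟩ = 3.4596.

3.46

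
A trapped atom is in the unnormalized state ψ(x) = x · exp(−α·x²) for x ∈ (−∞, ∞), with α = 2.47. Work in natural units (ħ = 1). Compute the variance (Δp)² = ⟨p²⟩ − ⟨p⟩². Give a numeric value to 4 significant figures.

7.410

Compute ⟨p⟩ and ⟨p²⟩ separately; (Δp)² = ⟨p²⟩ − ⟨p⟩².
Expand each integrand as polynomial × e^(−2αx²) and use ∫x^(2j)·e^(−2αx²) dx = (2j−1)!!/(4α)^j · √(π/(2α)), odd powers → 0; here √(π/(2α)) = 0.79746. Differentiate with the product rule, d/dx e^(−αx²) = −2αx·e^(−αx²).
Normalization: ∫|ψ|² dx = 0.080715.
⟨p⟩ = 0.0000 and ⟨p²⟩ = 7.4100.
(Δp)² = 7.4100 − (0.0000)² = 7.4100.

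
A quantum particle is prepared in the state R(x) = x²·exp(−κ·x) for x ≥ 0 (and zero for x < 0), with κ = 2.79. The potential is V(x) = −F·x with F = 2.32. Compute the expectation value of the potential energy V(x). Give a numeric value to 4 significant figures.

-2.079

⟨V⟩ = ∫ V(x)·|R|² dx / ∫|R|² dx.
Every integrand reduces to terms xʲ·e^(−2κx) on [0, ∞); use ∫₀^∞ xʲ·e^(−2κx) dx = j!/(2κ)^(j+1).
State is unnormalized: ∫|R|² dx = 0.0044365, and ∫R*·V(x)·R dx = -0.0092228, so ⟨V⟩ = -0.0092228 / 0.0044365.
⟨V⟩ = -2.0789.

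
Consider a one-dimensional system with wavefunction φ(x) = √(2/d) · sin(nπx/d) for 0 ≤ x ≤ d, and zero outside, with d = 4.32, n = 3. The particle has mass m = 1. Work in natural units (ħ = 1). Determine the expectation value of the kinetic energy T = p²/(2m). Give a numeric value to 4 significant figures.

2.380

T = −(ħ²/2m) d²/dx², so ⟨T⟩ = −(ħ²/2m) ∫ φ*·φ'' dx; with m = 1.
d/dx sin(nπx/d) = (nπ/d)·cos(nπx/d) and d²/dx² sin(nπx/d) = −(nπ/d)²·sin(nπx/d); on 0 ≤ x ≤ d, ∫sin²(nπx/d) dx = d/2 and ∫sin(nπx/d)·cos(nπx/d) dx = 0.
⟨T⟩ = 2.3798.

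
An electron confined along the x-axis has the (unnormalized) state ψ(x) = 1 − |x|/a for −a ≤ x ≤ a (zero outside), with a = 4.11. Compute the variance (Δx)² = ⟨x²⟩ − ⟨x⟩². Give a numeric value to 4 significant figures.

1.689

Compute ⟨x⟩ and ⟨x²⟩ separately, then (Δx)² = ⟨x²⟩ − ⟨x⟩².
ψ is even, so ∫ over [−a, a] = 2∫₀ᵃ with ψ = 1 − x/a there: ∫₀ᵃ (1 − x/a)² dx = a/3, ∫₀ᵃ x²(1 − x/a)² dx = a³/30, ∫₀ᵃ x⁴(1 − x/a)² dx = a⁵/105.
Normalization: ∫|ψ|² dx = 2.7400.
⟨x⟩ = 0.0000 and ⟨x²⟩ = 1.6892.
(Δx)² = 1.6892 − (0.0000)² = 1.6892.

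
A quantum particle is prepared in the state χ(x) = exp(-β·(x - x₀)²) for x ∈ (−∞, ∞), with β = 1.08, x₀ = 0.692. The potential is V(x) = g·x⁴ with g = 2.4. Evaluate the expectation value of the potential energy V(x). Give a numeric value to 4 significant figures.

2.532

⟨V⟩ = ∫ V(x)·|χ|² dx / ∫|χ|² dx.
Gaussian moments (u = x − x₀): ∫u^(2j)·e^(−2βu²) du = (2j−1)!!/(4β)^j · √(π/(2β)), odd powers integrate to 0; here √(π/(2β)) = 1.2060.
State is unnormalized: ∫|χ|² dx = 1.2060, and ∫χ*·V(x)·χ dx = 3.0540, so ⟨V⟩ = 3.0540 / 1.2060.
⟨V⟩ = 2.5324.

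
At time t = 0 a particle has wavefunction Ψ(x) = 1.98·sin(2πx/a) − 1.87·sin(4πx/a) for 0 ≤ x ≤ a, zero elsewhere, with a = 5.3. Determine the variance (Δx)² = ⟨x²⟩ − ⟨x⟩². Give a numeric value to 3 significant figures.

0.848

Compute ⟨x⟩ and ⟨x²⟩ separately, then (Δx)² = ⟨x²⟩ − ⟨x⟩².
On 0 ≤ x ≤ a (j ≠ l): ∫sin²(jπx/a) dx = a/2, ∫sin(jπx/a)·sin(lπx/a) dx = 0; diagonal moments ∫x·sin²(jπx/a) dx = a²/4, ∫x²·sin²(jπx/a) dx = a³·(1/6 − 1/(4j²π²)); cross terms ∫x·sin(jπx/a)·sin(lπx/a) dx = 0 for j + l even and −4jla²/(π²(j² − l²)²) for j + l odd, ∫x²·sin(jπx/a)·sin(lπx/a) dx = (−1)^(j+l)·4jla³/(π²(j² − l²)²); higher powers the same way via product-to-sum and parts.
Normalization: ∫|Ψ|² dx = 19.656.
⟨x⟩ = 2.6500 and ⟨x²⟩ = 7.8705.
(Δx)² = 7.8705 − (2.6500)² = 0.84799.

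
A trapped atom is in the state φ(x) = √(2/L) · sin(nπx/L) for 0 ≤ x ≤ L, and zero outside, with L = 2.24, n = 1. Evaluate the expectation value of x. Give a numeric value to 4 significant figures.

1.120

⟨x⟩ = ∫ x·|φ|² dx (integrals over the domain).
With sin²θ = (1 − cos2θ)/2 on 0 ≤ x ≤ L: ∫sin²(nπx/L) dx = L/2, ∫x·sin²(nπx/L) dx = L²/4, ∫x²·sin²(nπx/L) dx = L³·(1/6 − 1/(4n²π²)); higher powers xᵏ the same way, integrating xᵏ·cos(2nπx/L) by parts.
⟨x⟩ = 1.1200.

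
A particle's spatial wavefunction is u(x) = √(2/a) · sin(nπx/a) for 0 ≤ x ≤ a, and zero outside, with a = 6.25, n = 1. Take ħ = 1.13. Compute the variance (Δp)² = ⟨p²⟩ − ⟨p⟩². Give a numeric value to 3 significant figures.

Compute ⟨p⟩ and ⟨p²⟩ separately; (Δp)² = ⟨p²⟩ − ⟨p⟩².
d/dx sin(nπx/a) = (nπ/a)·cos(nπx/a) and d²/dx² sin(nπx/a) = −(nπ/a)²·sin(nπx/a); on 0 ≤ x ≤ a, ∫sin²(nπx/a) dx = a/2 and ∫sin(nπx/a)·cos(nπx/a) dx = 0.
⟨p⟩ = 0.0000 and ⟨p²⟩ = 0.32262.
(Δp)² = 0.32262 − (0.0000)² = 0.32262.

0.323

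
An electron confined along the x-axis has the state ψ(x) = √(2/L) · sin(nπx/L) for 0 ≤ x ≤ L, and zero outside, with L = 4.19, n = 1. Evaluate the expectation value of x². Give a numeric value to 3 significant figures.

4.96

⟨x²⟩ = ∫ x²·|ψ|² dx (integrals over the domain).
With sin²θ = (1 − cos2θ)/2 on 0 ≤ x ≤ L: ∫sin²(nπx/L) dx = L/2, ∫x·sin²(nπx/L) dx = L²/4, ∫x²·sin²(nπx/L) dx = L³·(1/6 − 1/(4n²π²)); higher powers xᵏ the same way, integrating xᵏ·cos(2nπx/L) by parts.
⟨x²⟩ = 4.9626.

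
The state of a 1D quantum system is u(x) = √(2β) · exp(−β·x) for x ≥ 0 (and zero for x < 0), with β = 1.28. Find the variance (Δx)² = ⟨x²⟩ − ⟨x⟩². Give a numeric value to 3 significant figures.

0.153

Compute ⟨x⟩ and ⟨x²⟩ separately, then (Δx)² = ⟨x²⟩ − ⟨x⟩².
Every integrand reduces to terms xʲ·e^(−2βx) on [0, ∞); use ∫₀^∞ xʲ·e^(−2βx) dx = j!/(2β)^(j+1).
⟨x⟩ = 0.39063 and ⟨x²⟩ = 0.30518.
(Δx)² = 0.30518 − (0.39063)² = 0.15259.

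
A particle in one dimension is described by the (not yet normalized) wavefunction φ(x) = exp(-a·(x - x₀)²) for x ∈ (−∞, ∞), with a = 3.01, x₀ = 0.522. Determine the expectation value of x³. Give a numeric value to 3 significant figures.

0.272

⟨x³⟩ = ∫ x³·|φ|² dx / ∫|φ|² dx (integrals over the domain).
Gaussian moments (u = x − x₀): ∫u^(2j)·e^(−2au²) du = (2j−1)!!/(4a)^j · √(π/(2a)), odd powers integrate to 0; here √(π/(2a)) = 0.72240.
State is unnormalized: ∫|φ|² dx = 0.72240, and ∫φ*·x³·φ dx = 0.19671, so ⟨x³⟩ = 0.19671 / 0.72240.
⟨x³⟩ = 0.27230.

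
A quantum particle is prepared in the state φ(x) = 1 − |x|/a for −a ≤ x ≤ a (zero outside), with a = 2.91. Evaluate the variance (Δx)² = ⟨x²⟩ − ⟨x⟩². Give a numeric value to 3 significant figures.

0.847

Compute ⟨x⟩ and ⟨x²⟩ separately, then (Δx)² = ⟨x²⟩ − ⟨x⟩².
φ is even, so ∫ over [−a, a] = 2∫₀ᵃ with φ = 1 − x/a there: ∫₀ᵃ (1 − x/a)² dx = a/3, ∫₀ᵃ x²(1 − x/a)² dx = a³/30, ∫₀ᵃ x⁴(1 − x/a)² dx = a⁵/105.
Normalization: ∫|φ|² dx = 1.9400.
⟨x⟩ = 0.0000 and ⟨x²⟩ = 0.84681.
(Δx)² = 0.84681 − (0.0000)² = 0.84681.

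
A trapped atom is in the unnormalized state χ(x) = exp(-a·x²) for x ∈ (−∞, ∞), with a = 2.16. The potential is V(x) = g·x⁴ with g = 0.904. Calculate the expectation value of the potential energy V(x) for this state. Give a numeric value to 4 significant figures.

⟨V⟩ = ∫ V(x)·|χ|² dx / ∫|χ|² dx.
Gaussian moments: ∫x^(2j)·e^(−2ax²) dx = (2j−1)!!/(4a)^j · √(π/(2a)), odd powers integrate to 0; here √(π/(2a)) = 0.85277.
State is unnormalized: ∫|χ|² dx = 0.85277, and ∫χ*·V(x)·χ dx = 0.030981, so ⟨V⟩ = 0.030981 / 0.85277.
⟨V⟩ = 0.036330.

0.03633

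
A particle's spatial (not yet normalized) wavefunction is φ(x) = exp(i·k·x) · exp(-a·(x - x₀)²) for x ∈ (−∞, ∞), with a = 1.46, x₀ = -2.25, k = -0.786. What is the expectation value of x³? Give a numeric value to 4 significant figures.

-12.55

⟨x³⟩ = ∫ x³·|φ|² dx / ∫|φ|² dx (integrals over the domain).
Gaussian moments (u = x − x₀): ∫u^(2j)·e^(−2au²) du = (2j−1)!!/(4a)^j · √(π/(2a)), odd powers integrate to 0; here √(π/(2a)) = 1.0373.
State is unnormalized: ∫|φ|² dx = 1.0373, and ∫φ*·x³·φ dx = -13.014, so ⟨x³⟩ = -13.014 / 1.0373.
⟨x³⟩ = -12.546.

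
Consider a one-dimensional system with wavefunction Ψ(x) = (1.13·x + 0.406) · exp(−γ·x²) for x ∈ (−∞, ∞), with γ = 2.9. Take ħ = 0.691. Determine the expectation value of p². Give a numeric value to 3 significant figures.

2.49

p² Ψ = −ħ² d²Ψ/dx²; ⟨p²⟩ = −ħ² ∫ Ψ*·Ψ'' dx / ∫|Ψ|² dx.
Expand each integrand as polynomial × e^(−2γx²) and use ∫x^(2j)·e^(−2γx²) dx = (2j−1)!!/(4γ)^j · √(π/(2γ)), odd powers → 0; here √(π/(2γ)) = 0.73597. Differentiate with the product rule, d/dx e^(−γx²) = −2γx·e^(−γx²).
State is unnormalized: ∫|Ψ|² dx = 0.20233, and ∫Ψ*·(−ħ² Ψ'') dx = 0.50452, so ⟨p²⟩ = 0.50452 / 0.20233.
⟨p²⟩ = 2.4936.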